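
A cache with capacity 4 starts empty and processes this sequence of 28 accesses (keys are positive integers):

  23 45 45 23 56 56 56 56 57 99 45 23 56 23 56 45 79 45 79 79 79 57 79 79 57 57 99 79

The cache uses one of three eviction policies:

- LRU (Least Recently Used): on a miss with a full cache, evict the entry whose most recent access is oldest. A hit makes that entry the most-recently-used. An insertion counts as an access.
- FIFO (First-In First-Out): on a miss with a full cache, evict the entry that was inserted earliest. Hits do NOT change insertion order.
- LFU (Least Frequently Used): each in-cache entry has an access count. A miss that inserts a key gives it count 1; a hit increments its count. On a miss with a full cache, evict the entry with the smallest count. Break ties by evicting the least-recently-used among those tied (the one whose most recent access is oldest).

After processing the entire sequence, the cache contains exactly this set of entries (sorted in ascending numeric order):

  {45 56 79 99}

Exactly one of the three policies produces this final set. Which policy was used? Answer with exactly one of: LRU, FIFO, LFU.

Simulating under each policy and comparing final sets:
  LRU: final set = {45 57 79 99} -> differs
  FIFO: final set = {45 57 79 99} -> differs
  LFU: final set = {45 56 79 99} -> MATCHES target
Only LFU produces the target set.

Answer: LFU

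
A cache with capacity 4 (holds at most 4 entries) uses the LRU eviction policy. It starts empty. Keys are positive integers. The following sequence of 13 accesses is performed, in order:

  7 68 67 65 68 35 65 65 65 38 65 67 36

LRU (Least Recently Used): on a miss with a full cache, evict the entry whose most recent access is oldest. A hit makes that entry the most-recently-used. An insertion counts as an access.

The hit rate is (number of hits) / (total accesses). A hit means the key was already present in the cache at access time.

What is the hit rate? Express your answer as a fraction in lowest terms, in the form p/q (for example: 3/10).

Answer: 5/13

Derivation:
LRU simulation (capacity=4):
  1. access 7: MISS. Cache (LRU->MRU): [7]
  2. access 68: MISS. Cache (LRU->MRU): [7 68]
  3. access 67: MISS. Cache (LRU->MRU): [7 68 67]
  4. access 65: MISS. Cache (LRU->MRU): [7 68 67 65]
  5. access 68: HIT. Cache (LRU->MRU): [7 67 65 68]
  6. access 35: MISS, evict 7. Cache (LRU->MRU): [67 65 68 35]
  7. access 65: HIT. Cache (LRU->MRU): [67 68 35 65]
  8. access 65: HIT. Cache (LRU->MRU): [67 68 35 65]
  9. access 65: HIT. Cache (LRU->MRU): [67 68 35 65]
  10. access 38: MISS, evict 67. Cache (LRU->MRU): [68 35 65 38]
  11. access 65: HIT. Cache (LRU->MRU): [68 35 38 65]
  12. access 67: MISS, evict 68. Cache (LRU->MRU): [35 38 65 67]
  13. access 36: MISS, evict 35. Cache (LRU->MRU): [38 65 67 36]
Total: 5 hits, 8 misses, 4 evictions

Hit rate = 5/13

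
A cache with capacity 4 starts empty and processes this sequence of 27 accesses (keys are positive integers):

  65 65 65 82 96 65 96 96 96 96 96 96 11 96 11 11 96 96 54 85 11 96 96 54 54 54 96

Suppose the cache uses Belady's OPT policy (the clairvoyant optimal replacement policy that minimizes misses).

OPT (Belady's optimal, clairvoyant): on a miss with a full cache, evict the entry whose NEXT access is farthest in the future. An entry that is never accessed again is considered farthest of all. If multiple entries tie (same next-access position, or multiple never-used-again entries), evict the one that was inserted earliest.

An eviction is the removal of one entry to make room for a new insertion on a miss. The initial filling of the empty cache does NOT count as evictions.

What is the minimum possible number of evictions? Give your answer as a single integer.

OPT (Belady) simulation (capacity=4):
  1. access 65: MISS. Cache: [65]
  2. access 65: HIT. Next use of 65: step 3. Cache: [65]
  3. access 65: HIT. Next use of 65: step 6. Cache: [65]
  4. access 82: MISS. Cache: [65 82]
  5. access 96: MISS. Cache: [65 82 96]
  6. access 65: HIT. Next use of 65: never. Cache: [65 82 96]
  7. access 96: HIT. Next use of 96: step 8. Cache: [65 82 96]
  8. access 96: HIT. Next use of 96: step 9. Cache: [65 82 96]
  9. access 96: HIT. Next use of 96: step 10. Cache: [65 82 96]
  10. access 96: HIT. Next use of 96: step 11. Cache: [65 82 96]
  11. access 96: HIT. Next use of 96: step 12. Cache: [65 82 96]
  12. access 96: HIT. Next use of 96: step 14. Cache: [65 82 96]
  13. access 11: MISS. Cache: [65 82 96 11]
  14. access 96: HIT. Next use of 96: step 17. Cache: [65 82 96 11]
  15. access 11: HIT. Next use of 11: step 16. Cache: [65 82 96 11]
  16. access 11: HIT. Next use of 11: step 21. Cache: [65 82 96 11]
  17. access 96: HIT. Next use of 96: step 18. Cache: [65 82 96 11]
  18. access 96: HIT. Next use of 96: step 22. Cache: [65 82 96 11]
  19. access 54: MISS, evict 65 (next use: never). Cache: [82 96 11 54]
  20. access 85: MISS, evict 82 (next use: never). Cache: [96 11 54 85]
  21. access 11: HIT. Next use of 11: never. Cache: [96 11 54 85]
  22. access 96: HIT. Next use of 96: step 23. Cache: [96 11 54 85]
  23. access 96: HIT. Next use of 96: step 27. Cache: [96 11 54 85]
  24. access 54: HIT. Next use of 54: step 25. Cache: [96 11 54 85]
  25. access 54: HIT. Next use of 54: step 26. Cache: [96 11 54 85]
  26. access 54: HIT. Next use of 54: never. Cache: [96 11 54 85]
  27. access 96: HIT. Next use of 96: never. Cache: [96 11 54 85]
Total: 21 hits, 6 misses, 2 evictions

Answer: 2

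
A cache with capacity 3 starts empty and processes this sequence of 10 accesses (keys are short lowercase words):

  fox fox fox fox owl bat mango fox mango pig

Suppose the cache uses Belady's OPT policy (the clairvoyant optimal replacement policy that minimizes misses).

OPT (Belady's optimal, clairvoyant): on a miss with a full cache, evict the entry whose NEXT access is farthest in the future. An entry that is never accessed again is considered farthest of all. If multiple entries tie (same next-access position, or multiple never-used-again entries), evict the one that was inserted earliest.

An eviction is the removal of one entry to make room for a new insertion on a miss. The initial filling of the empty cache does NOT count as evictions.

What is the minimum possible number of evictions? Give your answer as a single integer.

OPT (Belady) simulation (capacity=3):
  1. access fox: MISS. Cache: [fox]
  2. access fox: HIT. Next use of fox: step 3. Cache: [fox]
  3. access fox: HIT. Next use of fox: step 4. Cache: [fox]
  4. access fox: HIT. Next use of fox: step 8. Cache: [fox]
  5. access owl: MISS. Cache: [fox owl]
  6. access bat: MISS. Cache: [fox owl bat]
  7. access mango: MISS, evict owl (next use: never). Cache: [fox bat mango]
  8. access fox: HIT. Next use of fox: never. Cache: [fox bat mango]
  9. access mango: HIT. Next use of mango: never. Cache: [fox bat mango]
  10. access pig: MISS, evict fox (next use: never). Cache: [bat mango pig]
Total: 5 hits, 5 misses, 2 evictions

Answer: 2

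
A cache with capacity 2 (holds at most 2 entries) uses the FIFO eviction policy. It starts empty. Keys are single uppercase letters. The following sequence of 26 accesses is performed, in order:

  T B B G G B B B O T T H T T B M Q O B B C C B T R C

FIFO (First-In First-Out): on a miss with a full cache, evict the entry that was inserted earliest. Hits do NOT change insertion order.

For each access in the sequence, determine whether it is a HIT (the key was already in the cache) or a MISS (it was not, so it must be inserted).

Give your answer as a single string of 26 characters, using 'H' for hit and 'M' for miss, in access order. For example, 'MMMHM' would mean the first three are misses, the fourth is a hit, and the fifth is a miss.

FIFO simulation (capacity=2):
  1. access T: MISS. Cache (old->new): [T]
  2. access B: MISS. Cache (old->new): [T B]
  3. access B: HIT. Cache (old->new): [T B]
  4. access G: MISS, evict T. Cache (old->new): [B G]
  5. access G: HIT. Cache (old->new): [B G]
  6. access B: HIT. Cache (old->new): [B G]
  7. access B: HIT. Cache (old->new): [B G]
  8. access B: HIT. Cache (old->new): [B G]
  9. access O: MISS, evict B. Cache (old->new): [G O]
  10. access T: MISS, evict G. Cache (old->new): [O T]
  11. access T: HIT. Cache (old->new): [O T]
  12. access H: MISS, evict O. Cache (old->new): [T H]
  13. access T: HIT. Cache (old->new): [T H]
  14. access T: HIT. Cache (old->new): [T H]
  15. access B: MISS, evict T. Cache (old->new): [H B]
  16. access M: MISS, evict H. Cache (old->new): [B M]
  17. access Q: MISS, evict B. Cache (old->new): [M Q]
  18. access O: MISS, evict M. Cache (old->new): [Q O]
  19. access B: MISS, evict Q. Cache (old->new): [O B]
  20. access B: HIT. Cache (old->new): [O B]
  21. access C: MISS, evict O. Cache (old->new): [B C]
  22. access C: HIT. Cache (old->new): [B C]
  23. access B: HIT. Cache (old->new): [B C]
  24. access T: MISS, evict B. Cache (old->new): [C T]
  25. access R: MISS, evict C. Cache (old->new): [T R]
  26. access C: MISS, evict T. Cache (old->new): [R C]
Total: 11 hits, 15 misses, 13 evictions

Answer: MMHMHHHHMMHMHHMMMMMHMHHMMM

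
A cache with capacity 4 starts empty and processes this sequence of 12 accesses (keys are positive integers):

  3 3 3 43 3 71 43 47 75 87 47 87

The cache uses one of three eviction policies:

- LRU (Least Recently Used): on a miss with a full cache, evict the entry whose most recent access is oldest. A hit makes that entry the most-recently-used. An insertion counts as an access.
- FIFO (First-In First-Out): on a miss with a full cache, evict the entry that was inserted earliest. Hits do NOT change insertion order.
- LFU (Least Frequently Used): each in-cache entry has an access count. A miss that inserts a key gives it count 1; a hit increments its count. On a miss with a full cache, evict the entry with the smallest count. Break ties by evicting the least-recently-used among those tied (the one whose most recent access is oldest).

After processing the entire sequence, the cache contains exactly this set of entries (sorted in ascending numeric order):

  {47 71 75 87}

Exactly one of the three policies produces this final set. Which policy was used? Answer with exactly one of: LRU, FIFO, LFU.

Answer: FIFO

Derivation:
Simulating under each policy and comparing final sets:
  LRU: final set = {43 47 75 87} -> differs
  FIFO: final set = {47 71 75 87} -> MATCHES target
  LFU: final set = {3 43 47 87} -> differs
Only FIFO produces the target set.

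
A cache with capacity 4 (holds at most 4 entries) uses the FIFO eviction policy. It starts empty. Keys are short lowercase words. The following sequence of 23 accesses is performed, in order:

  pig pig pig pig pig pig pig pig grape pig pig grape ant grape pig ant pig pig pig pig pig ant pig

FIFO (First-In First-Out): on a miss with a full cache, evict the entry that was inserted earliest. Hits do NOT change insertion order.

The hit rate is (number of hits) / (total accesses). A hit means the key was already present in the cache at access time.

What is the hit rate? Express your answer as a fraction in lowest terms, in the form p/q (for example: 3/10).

FIFO simulation (capacity=4):
  1. access pig: MISS. Cache (old->new): [pig]
  2. access pig: HIT. Cache (old->new): [pig]
  3. access pig: HIT. Cache (old->new): [pig]
  4. access pig: HIT. Cache (old->new): [pig]
  5. access pig: HIT. Cache (old->new): [pig]
  6. access pig: HIT. Cache (old->new): [pig]
  7. access pig: HIT. Cache (old->new): [pig]
  8. access pig: HIT. Cache (old->new): [pig]
  9. access grape: MISS. Cache (old->new): [pig grape]
  10. access pig: HIT. Cache (old->new): [pig grape]
  11. access pig: HIT. Cache (old->new): [pig grape]
  12. access grape: HIT. Cache (old->new): [pig grape]
  13. access ant: MISS. Cache (old->new): [pig grape ant]
  14. access grape: HIT. Cache (old->new): [pig grape ant]
  15. access pig: HIT. Cache (old->new): [pig grape ant]
  16. access ant: HIT. Cache (old->new): [pig grape ant]
  17. access pig: HIT. Cache (old->new): [pig grape ant]
  18. access pig: HIT. Cache (old->new): [pig grape ant]
  19. access pig: HIT. Cache (old->new): [pig grape ant]
  20. access pig: HIT. Cache (old->new): [pig grape ant]
  21. access pig: HIT. Cache (old->new): [pig grape ant]
  22. access ant: HIT. Cache (old->new): [pig grape ant]
  23. access pig: HIT. Cache (old->new): [pig grape ant]
Total: 20 hits, 3 misses, 0 evictions

Hit rate = 20/23

Answer: 20/23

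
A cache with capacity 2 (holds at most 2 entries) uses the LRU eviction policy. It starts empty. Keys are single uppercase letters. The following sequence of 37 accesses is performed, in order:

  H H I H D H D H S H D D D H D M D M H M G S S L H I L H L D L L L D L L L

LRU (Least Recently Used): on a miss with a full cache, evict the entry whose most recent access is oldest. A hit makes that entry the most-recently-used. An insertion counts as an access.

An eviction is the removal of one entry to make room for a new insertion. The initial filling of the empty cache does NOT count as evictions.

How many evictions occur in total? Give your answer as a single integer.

LRU simulation (capacity=2):
  1. access H: MISS. Cache (LRU->MRU): [H]
  2. access H: HIT. Cache (LRU->MRU): [H]
  3. access I: MISS. Cache (LRU->MRU): [H I]
  4. access H: HIT. Cache (LRU->MRU): [I H]
  5. access D: MISS, evict I. Cache (LRU->MRU): [H D]
  6. access H: HIT. Cache (LRU->MRU): [D H]
  7. access D: HIT. Cache (LRU->MRU): [H D]
  8. access H: HIT. Cache (LRU->MRU): [D H]
  9. access S: MISS, evict D. Cache (LRU->MRU): [H S]
  10. access H: HIT. Cache (LRU->MRU): [S H]
  11. access D: MISS, evict S. Cache (LRU->MRU): [H D]
  12. access D: HIT. Cache (LRU->MRU): [H D]
  13. access D: HIT. Cache (LRU->MRU): [H D]
  14. access H: HIT. Cache (LRU->MRU): [D H]
  15. access D: HIT. Cache (LRU->MRU): [H D]
  16. access M: MISS, evict H. Cache (LRU->MRU): [D M]
  17. access D: HIT. Cache (LRU->MRU): [M D]
  18. access M: HIT. Cache (LRU->MRU): [D M]
  19. access H: MISS, evict D. Cache (LRU->MRU): [M H]
  20. access M: HIT. Cache (LRU->MRU): [H M]
  21. access G: MISS, evict H. Cache (LRU->MRU): [M G]
  22. access S: MISS, evict M. Cache (LRU->MRU): [G S]
  23. access S: HIT. Cache (LRU->MRU): [G S]
  24. access L: MISS, evict G. Cache (LRU->MRU): [S L]
  25. access H: MISS, evict S. Cache (LRU->MRU): [L H]
  26. access I: MISS, evict L. Cache (LRU->MRU): [H I]
  27. access L: MISS, evict H. Cache (LRU->MRU): [I L]
  28. access H: MISS, evict I. Cache (LRU->MRU): [L H]
  29. access L: HIT. Cache (LRU->MRU): [H L]
  30. access D: MISS, evict H. Cache (LRU->MRU): [L D]
  31. access L: HIT. Cache (LRU->MRU): [D L]
  32. access L: HIT. Cache (LRU->MRU): [D L]
  33. access L: HIT. Cache (LRU->MRU): [D L]
  34. access D: HIT. Cache (LRU->MRU): [L D]
  35. access L: HIT. Cache (LRU->MRU): [D L]
  36. access L: HIT. Cache (LRU->MRU): [D L]
  37. access L: HIT. Cache (LRU->MRU): [D L]
Total: 22 hits, 15 misses, 13 evictions

Answer: 13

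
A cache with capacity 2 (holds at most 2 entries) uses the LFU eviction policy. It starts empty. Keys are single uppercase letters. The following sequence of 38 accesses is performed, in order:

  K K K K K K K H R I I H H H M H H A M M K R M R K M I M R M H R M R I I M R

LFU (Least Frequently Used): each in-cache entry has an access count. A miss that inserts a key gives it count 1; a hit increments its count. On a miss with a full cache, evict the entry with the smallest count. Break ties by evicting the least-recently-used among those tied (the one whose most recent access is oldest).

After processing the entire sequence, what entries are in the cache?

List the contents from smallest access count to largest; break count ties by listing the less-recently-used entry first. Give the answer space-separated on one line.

LFU simulation (capacity=2):
  1. access K: MISS. Cache: [K(c=1)]
  2. access K: HIT, count now 2. Cache: [K(c=2)]
  3. access K: HIT, count now 3. Cache: [K(c=3)]
  4. access K: HIT, count now 4. Cache: [K(c=4)]
  5. access K: HIT, count now 5. Cache: [K(c=5)]
  6. access K: HIT, count now 6. Cache: [K(c=6)]
  7. access K: HIT, count now 7. Cache: [K(c=7)]
  8. access H: MISS. Cache: [H(c=1) K(c=7)]
  9. access R: MISS, evict H(c=1). Cache: [R(c=1) K(c=7)]
  10. access I: MISS, evict R(c=1). Cache: [I(c=1) K(c=7)]
  11. access I: HIT, count now 2. Cache: [I(c=2) K(c=7)]
  12. access H: MISS, evict I(c=2). Cache: [H(c=1) K(c=7)]
  13. access H: HIT, count now 2. Cache: [H(c=2) K(c=7)]
  14. access H: HIT, count now 3. Cache: [H(c=3) K(c=7)]
  15. access M: MISS, evict H(c=3). Cache: [M(c=1) K(c=7)]
  16. access H: MISS, evict M(c=1). Cache: [H(c=1) K(c=7)]
  17. access H: HIT, count now 2. Cache: [H(c=2) K(c=7)]
  18. access A: MISS, evict H(c=2). Cache: [A(c=1) K(c=7)]
  19. access M: MISS, evict A(c=1). Cache: [M(c=1) K(c=7)]
  20. access M: HIT, count now 2. Cache: [M(c=2) K(c=7)]
  21. access K: HIT, count now 8. Cache: [M(c=2) K(c=8)]
  22. access R: MISS, evict M(c=2). Cache: [R(c=1) K(c=8)]
  23. access M: MISS, evict R(c=1). Cache: [M(c=1) K(c=8)]
  24. access R: MISS, evict M(c=1). Cache: [R(c=1) K(c=8)]
  25. access K: HIT, count now 9. Cache: [R(c=1) K(c=9)]
  26. access M: MISS, evict R(c=1). Cache: [M(c=1) K(c=9)]
  27. access I: MISS, evict M(c=1). Cache: [I(c=1) K(c=9)]
  28. access M: MISS, evict I(c=1). Cache: [M(c=1) K(c=9)]
  29. access R: MISS, evict M(c=1). Cache: [R(c=1) K(c=9)]
  30. access M: MISS, evict R(c=1). Cache: [M(c=1) K(c=9)]
  31. access H: MISS, evict M(c=1). Cache: [H(c=1) K(c=9)]
  32. access R: MISS, evict H(c=1). Cache: [R(c=1) K(c=9)]
  33. access M: MISS, evict R(c=1). Cache: [M(c=1) K(c=9)]
  34. access R: MISS, evict M(c=1). Cache: [R(c=1) K(c=9)]
  35. access I: MISS, evict R(c=1). Cache: [I(c=1) K(c=9)]
  36. access I: HIT, count now 2. Cache: [I(c=2) K(c=9)]
  37. access M: MISS, evict I(c=2). Cache: [M(c=1) K(c=9)]
  38. access R: MISS, evict M(c=1). Cache: [R(c=1) K(c=9)]
Total: 14 hits, 24 misses, 22 evictions

Answer: R K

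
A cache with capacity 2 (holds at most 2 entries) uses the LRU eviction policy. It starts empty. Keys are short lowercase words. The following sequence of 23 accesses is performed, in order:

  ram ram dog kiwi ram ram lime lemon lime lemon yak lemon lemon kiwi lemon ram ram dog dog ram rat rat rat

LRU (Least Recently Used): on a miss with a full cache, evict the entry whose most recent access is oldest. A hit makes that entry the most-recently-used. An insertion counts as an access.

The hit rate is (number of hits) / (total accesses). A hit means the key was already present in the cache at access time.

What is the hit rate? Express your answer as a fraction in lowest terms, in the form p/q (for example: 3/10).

LRU simulation (capacity=2):
  1. access ram: MISS. Cache (LRU->MRU): [ram]
  2. access ram: HIT. Cache (LRU->MRU): [ram]
  3. access dog: MISS. Cache (LRU->MRU): [ram dog]
  4. access kiwi: MISS, evict ram. Cache (LRU->MRU): [dog kiwi]
  5. access ram: MISS, evict dog. Cache (LRU->MRU): [kiwi ram]
  6. access ram: HIT. Cache (LRU->MRU): [kiwi ram]
  7. access lime: MISS, evict kiwi. Cache (LRU->MRU): [ram lime]
  8. access lemon: MISS, evict ram. Cache (LRU->MRU): [lime lemon]
  9. access lime: HIT. Cache (LRU->MRU): [lemon lime]
  10. access lemon: HIT. Cache (LRU->MRU): [lime lemon]
  11. access yak: MISS, evict lime. Cache (LRU->MRU): [lemon yak]
  12. access lemon: HIT. Cache (LRU->MRU): [yak lemon]
  13. access lemon: HIT. Cache (LRU->MRU): [yak lemon]
  14. access kiwi: MISS, evict yak. Cache (LRU->MRU): [lemon kiwi]
  15. access lemon: HIT. Cache (LRU->MRU): [kiwi lemon]
  16. access ram: MISS, evict kiwi. Cache (LRU->MRU): [lemon ram]
  17. access ram: HIT. Cache (LRU->MRU): [lemon ram]
  18. access dog: MISS, evict lemon. Cache (LRU->MRU): [ram dog]
  19. access dog: HIT. Cache (LRU->MRU): [ram dog]
  20. access ram: HIT. Cache (LRU->MRU): [dog ram]
  21. access rat: MISS, evict dog. Cache (LRU->MRU): [ram rat]
  22. access rat: HIT. Cache (LRU->MRU): [ram rat]
  23. access rat: HIT. Cache (LRU->MRU): [ram rat]
Total: 12 hits, 11 misses, 9 evictions

Hit rate = 12/23

Answer: 12/23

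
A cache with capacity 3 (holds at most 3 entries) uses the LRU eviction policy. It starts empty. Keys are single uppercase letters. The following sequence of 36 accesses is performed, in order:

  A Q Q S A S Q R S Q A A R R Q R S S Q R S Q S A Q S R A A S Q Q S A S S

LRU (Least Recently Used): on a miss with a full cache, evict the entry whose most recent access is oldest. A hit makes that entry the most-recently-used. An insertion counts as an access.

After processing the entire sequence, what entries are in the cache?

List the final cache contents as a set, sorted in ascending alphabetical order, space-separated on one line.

LRU simulation (capacity=3):
  1. access A: MISS. Cache (LRU->MRU): [A]
  2. access Q: MISS. Cache (LRU->MRU): [A Q]
  3. access Q: HIT. Cache (LRU->MRU): [A Q]
  4. access S: MISS. Cache (LRU->MRU): [A Q S]
  5. access A: HIT. Cache (LRU->MRU): [Q S A]
  6. access S: HIT. Cache (LRU->MRU): [Q A S]
  7. access Q: HIT. Cache (LRU->MRU): [A S Q]
  8. access R: MISS, evict A. Cache (LRU->MRU): [S Q R]
  9. access S: HIT. Cache (LRU->MRU): [Q R S]
  10. access Q: HIT. Cache (LRU->MRU): [R S Q]
  11. access A: MISS, evict R. Cache (LRU->MRU): [S Q A]
  12. access A: HIT. Cache (LRU->MRU): [S Q A]
  13. access R: MISS, evict S. Cache (LRU->MRU): [Q A R]
  14. access R: HIT. Cache (LRU->MRU): [Q A R]
  15. access Q: HIT. Cache (LRU->MRU): [A R Q]
  16. access R: HIT. Cache (LRU->MRU): [A Q R]
  17. access S: MISS, evict A. Cache (LRU->MRU): [Q R S]
  18. access S: HIT. Cache (LRU->MRU): [Q R S]
  19. access Q: HIT. Cache (LRU->MRU): [R S Q]
  20. access R: HIT. Cache (LRU->MRU): [S Q R]
  21. access S: HIT. Cache (LRU->MRU): [Q R S]
  22. access Q: HIT. Cache (LRU->MRU): [R S Q]
  23. access S: HIT. Cache (LRU->MRU): [R Q S]
  24. access A: MISS, evict R. Cache (LRU->MRU): [Q S A]
  25. access Q: HIT. Cache (LRU->MRU): [S A Q]
  26. access S: HIT. Cache (LRU->MRU): [A Q S]
  27. access R: MISS, evict A. Cache (LRU->MRU): [Q S R]
  28. access A: MISS, evict Q. Cache (LRU->MRU): [S R A]
  29. access A: HIT. Cache (LRU->MRU): [S R A]
  30. access S: HIT. Cache (LRU->MRU): [R A S]
  31. access Q: MISS, evict R. Cache (LRU->MRU): [A S Q]
  32. access Q: HIT. Cache (LRU->MRU): [A S Q]
  33. access S: HIT. Cache (LRU->MRU): [A Q S]
  34. access A: HIT. Cache (LRU->MRU): [Q S A]
  35. access S: HIT. Cache (LRU->MRU): [Q A S]
  36. access S: HIT. Cache (LRU->MRU): [Q A S]
Total: 25 hits, 11 misses, 8 evictions

Answer: A Q S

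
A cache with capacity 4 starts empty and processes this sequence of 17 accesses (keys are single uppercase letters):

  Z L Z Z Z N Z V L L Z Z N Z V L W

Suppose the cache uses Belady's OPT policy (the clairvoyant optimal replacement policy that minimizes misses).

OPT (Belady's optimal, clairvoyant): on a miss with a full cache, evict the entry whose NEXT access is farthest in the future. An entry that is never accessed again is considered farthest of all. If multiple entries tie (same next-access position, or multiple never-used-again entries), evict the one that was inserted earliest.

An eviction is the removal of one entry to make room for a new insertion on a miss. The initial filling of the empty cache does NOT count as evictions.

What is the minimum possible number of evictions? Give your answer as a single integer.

OPT (Belady) simulation (capacity=4):
  1. access Z: MISS. Cache: [Z]
  2. access L: MISS. Cache: [Z L]
  3. access Z: HIT. Next use of Z: step 4. Cache: [Z L]
  4. access Z: HIT. Next use of Z: step 5. Cache: [Z L]
  5. access Z: HIT. Next use of Z: step 7. Cache: [Z L]
  6. access N: MISS. Cache: [Z L N]
  7. access Z: HIT. Next use of Z: step 11. Cache: [Z L N]
  8. access V: MISS. Cache: [Z L N V]
  9. access L: HIT. Next use of L: step 10. Cache: [Z L N V]
  10. access L: HIT. Next use of L: step 16. Cache: [Z L N V]
  11. access Z: HIT. Next use of Z: step 12. Cache: [Z L N V]
  12. access Z: HIT. Next use of Z: step 14. Cache: [Z L N V]
  13. access N: HIT. Next use of N: never. Cache: [Z L N V]
  14. access Z: HIT. Next use of Z: never. Cache: [Z L N V]
  15. access V: HIT. Next use of V: never. Cache: [Z L N V]
  16. access L: HIT. Next use of L: never. Cache: [Z L N V]
  17. access W: MISS, evict Z (next use: never). Cache: [L N V W]
Total: 12 hits, 5 misses, 1 evictions

Answer: 1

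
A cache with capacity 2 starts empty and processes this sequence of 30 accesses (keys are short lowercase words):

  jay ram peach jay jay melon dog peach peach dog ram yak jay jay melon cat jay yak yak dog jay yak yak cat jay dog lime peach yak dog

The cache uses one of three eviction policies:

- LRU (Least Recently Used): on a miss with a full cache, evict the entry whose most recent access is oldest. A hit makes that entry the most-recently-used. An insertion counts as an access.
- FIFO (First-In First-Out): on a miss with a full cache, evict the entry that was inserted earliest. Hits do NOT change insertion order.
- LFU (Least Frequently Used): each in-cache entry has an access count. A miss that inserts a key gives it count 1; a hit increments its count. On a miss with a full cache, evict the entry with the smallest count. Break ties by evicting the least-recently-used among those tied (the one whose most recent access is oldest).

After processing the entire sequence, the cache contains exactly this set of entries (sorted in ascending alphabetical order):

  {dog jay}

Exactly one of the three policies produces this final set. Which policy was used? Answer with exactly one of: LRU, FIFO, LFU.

Answer: LFU

Derivation:
Simulating under each policy and comparing final sets:
  LRU: final set = {dog yak} -> differs
  FIFO: final set = {dog yak} -> differs
  LFU: final set = {dog jay} -> MATCHES target
Only LFU produces the target set.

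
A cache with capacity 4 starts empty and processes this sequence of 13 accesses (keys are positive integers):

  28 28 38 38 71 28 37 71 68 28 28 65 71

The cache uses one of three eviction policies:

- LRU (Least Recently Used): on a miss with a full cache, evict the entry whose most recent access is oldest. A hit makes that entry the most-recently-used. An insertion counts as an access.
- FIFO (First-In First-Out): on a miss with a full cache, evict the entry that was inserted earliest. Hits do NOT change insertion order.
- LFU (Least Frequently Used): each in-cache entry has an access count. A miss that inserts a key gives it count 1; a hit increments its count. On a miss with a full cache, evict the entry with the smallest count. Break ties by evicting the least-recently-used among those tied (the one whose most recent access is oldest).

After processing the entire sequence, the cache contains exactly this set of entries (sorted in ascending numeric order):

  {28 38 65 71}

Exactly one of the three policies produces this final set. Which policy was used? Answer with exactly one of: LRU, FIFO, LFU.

Simulating under each policy and comparing final sets:
  LRU: final set = {28 65 68 71} -> differs
  FIFO: final set = {28 65 68 71} -> differs
  LFU: final set = {28 38 65 71} -> MATCHES target
Only LFU produces the target set.

Answer: LFU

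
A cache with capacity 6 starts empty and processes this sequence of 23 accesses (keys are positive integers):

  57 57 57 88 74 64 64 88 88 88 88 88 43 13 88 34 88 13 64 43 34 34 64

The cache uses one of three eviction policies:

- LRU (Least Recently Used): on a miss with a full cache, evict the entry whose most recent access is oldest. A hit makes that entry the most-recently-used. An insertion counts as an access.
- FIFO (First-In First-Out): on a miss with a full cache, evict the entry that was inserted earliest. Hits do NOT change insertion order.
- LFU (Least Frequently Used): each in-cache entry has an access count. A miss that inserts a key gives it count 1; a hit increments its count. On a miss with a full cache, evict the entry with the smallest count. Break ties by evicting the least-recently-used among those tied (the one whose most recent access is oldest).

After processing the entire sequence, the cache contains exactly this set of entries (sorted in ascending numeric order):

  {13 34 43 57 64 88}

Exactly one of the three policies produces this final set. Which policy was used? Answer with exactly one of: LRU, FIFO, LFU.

Answer: LFU

Derivation:
Simulating under each policy and comparing final sets:
  LRU: final set = {13 34 43 64 74 88} -> differs
  FIFO: final set = {13 34 43 64 74 88} -> differs
  LFU: final set = {13 34 43 57 64 88} -> MATCHES target
Only LFU produces the target set.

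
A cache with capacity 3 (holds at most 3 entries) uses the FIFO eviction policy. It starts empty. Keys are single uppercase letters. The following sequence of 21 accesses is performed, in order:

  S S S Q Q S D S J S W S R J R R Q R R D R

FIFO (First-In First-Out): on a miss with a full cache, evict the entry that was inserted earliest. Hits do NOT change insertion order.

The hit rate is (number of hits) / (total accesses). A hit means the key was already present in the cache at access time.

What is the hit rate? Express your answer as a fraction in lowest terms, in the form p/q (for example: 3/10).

Answer: 10/21

Derivation:
FIFO simulation (capacity=3):
  1. access S: MISS. Cache (old->new): [S]
  2. access S: HIT. Cache (old->new): [S]
  3. access S: HIT. Cache (old->new): [S]
  4. access Q: MISS. Cache (old->new): [S Q]
  5. access Q: HIT. Cache (old->new): [S Q]
  6. access S: HIT. Cache (old->new): [S Q]
  7. access D: MISS. Cache (old->new): [S Q D]
  8. access S: HIT. Cache (old->new): [S Q D]
  9. access J: MISS, evict S. Cache (old->new): [Q D J]
  10. access S: MISS, evict Q. Cache (old->new): [D J S]
  11. access W: MISS, evict D. Cache (old->new): [J S W]
  12. access S: HIT. Cache (old->new): [J S W]
  13. access R: MISS, evict J. Cache (old->new): [S W R]
  14. access J: MISS, evict S. Cache (old->new): [W R J]
  15. access R: HIT. Cache (old->new): [W R J]
  16. access R: HIT. Cache (old->new): [W R J]
  17. access Q: MISS, evict W. Cache (old->new): [R J Q]
  18. access R: HIT. Cache (old->new): [R J Q]
  19. access R: HIT. Cache (old->new): [R J Q]
  20. access D: MISS, evict R. Cache (old->new): [J Q D]
  21. access R: MISS, evict J. Cache (old->new): [Q D R]
Total: 10 hits, 11 misses, 8 evictions

Hit rate = 10/21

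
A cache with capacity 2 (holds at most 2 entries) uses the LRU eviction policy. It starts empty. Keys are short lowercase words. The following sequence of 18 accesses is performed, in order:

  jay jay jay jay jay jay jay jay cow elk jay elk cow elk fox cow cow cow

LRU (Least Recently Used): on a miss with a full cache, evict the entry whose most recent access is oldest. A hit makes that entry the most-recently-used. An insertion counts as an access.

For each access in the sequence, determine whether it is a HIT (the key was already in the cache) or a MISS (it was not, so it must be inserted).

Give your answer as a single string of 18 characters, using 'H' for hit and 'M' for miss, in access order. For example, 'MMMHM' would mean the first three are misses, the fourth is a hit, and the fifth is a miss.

Answer: MHHHHHHHMMMHMHMMHH

Derivation:
LRU simulation (capacity=2):
  1. access jay: MISS. Cache (LRU->MRU): [jay]
  2. access jay: HIT. Cache (LRU->MRU): [jay]
  3. access jay: HIT. Cache (LRU->MRU): [jay]
  4. access jay: HIT. Cache (LRU->MRU): [jay]
  5. access jay: HIT. Cache (LRU->MRU): [jay]
  6. access jay: HIT. Cache (LRU->MRU): [jay]
  7. access jay: HIT. Cache (LRU->MRU): [jay]
  8. access jay: HIT. Cache (LRU->MRU): [jay]
  9. access cow: MISS. Cache (LRU->MRU): [jay cow]
  10. access elk: MISS, evict jay. Cache (LRU->MRU): [cow elk]
  11. access jay: MISS, evict cow. Cache (LRU->MRU): [elk jay]
  12. access elk: HIT. Cache (LRU->MRU): [jay elk]
  13. access cow: MISS, evict jay. Cache (LRU->MRU): [elk cow]
  14. access elk: HIT. Cache (LRU->MRU): [cow elk]
  15. access fox: MISS, evict cow. Cache (LRU->MRU): [elk fox]
  16. access cow: MISS, evict elk. Cache (LRU->MRU): [fox cow]
  17. access cow: HIT. Cache (LRU->MRU): [fox cow]
  18. access cow: HIT. Cache (LRU->MRU): [fox cow]
Total: 11 hits, 7 misses, 5 evictions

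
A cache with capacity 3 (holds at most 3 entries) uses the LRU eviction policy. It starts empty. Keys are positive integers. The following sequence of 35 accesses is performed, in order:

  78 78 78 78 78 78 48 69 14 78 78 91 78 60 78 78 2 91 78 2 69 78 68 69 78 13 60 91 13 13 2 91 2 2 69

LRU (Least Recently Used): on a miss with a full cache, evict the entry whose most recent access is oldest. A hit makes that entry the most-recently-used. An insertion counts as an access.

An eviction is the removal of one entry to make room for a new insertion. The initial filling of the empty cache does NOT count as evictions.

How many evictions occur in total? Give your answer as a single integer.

Answer: 13

Derivation:
LRU simulation (capacity=3):
  1. access 78: MISS. Cache (LRU->MRU): [78]
  2. access 78: HIT. Cache (LRU->MRU): [78]
  3. access 78: HIT. Cache (LRU->MRU): [78]
  4. access 78: HIT. Cache (LRU->MRU): [78]
  5. access 78: HIT. Cache (LRU->MRU): [78]
  6. access 78: HIT. Cache (LRU->MRU): [78]
  7. access 48: MISS. Cache (LRU->MRU): [78 48]
  8. access 69: MISS. Cache (LRU->MRU): [78 48 69]
  9. access 14: MISS, evict 78. Cache (LRU->MRU): [48 69 14]
  10. access 78: MISS, evict 48. Cache (LRU->MRU): [69 14 78]
  11. access 78: HIT. Cache (LRU->MRU): [69 14 78]
  12. access 91: MISS, evict 69. Cache (LRU->MRU): [14 78 91]
  13. access 78: HIT. Cache (LRU->MRU): [14 91 78]
  14. access 60: MISS, evict 14. Cache (LRU->MRU): [91 78 60]
  15. access 78: HIT. Cache (LRU->MRU): [91 60 78]
  16. access 78: HIT. Cache (LRU->MRU): [91 60 78]
  17. access 2: MISS, evict 91. Cache (LRU->MRU): [60 78 2]
  18. access 91: MISS, evict 60. Cache (LRU->MRU): [78 2 91]
  19. access 78: HIT. Cache (LRU->MRU): [2 91 78]
  20. access 2: HIT. Cache (LRU->MRU): [91 78 2]
  21. access 69: MISS, evict 91. Cache (LRU->MRU): [78 2 69]
  22. access 78: HIT. Cache (LRU->MRU): [2 69 78]
  23. access 68: MISS, evict 2. Cache (LRU->MRU): [69 78 68]
  24. access 69: HIT. Cache (LRU->MRU): [78 68 69]
  25. access 78: HIT. Cache (LRU->MRU): [68 69 78]
  26. access 13: MISS, evict 68. Cache (LRU->MRU): [69 78 13]
  27. access 60: MISS, evict 69. Cache (LRU->MRU): [78 13 60]
  28. access 91: MISS, evict 78. Cache (LRU->MRU): [13 60 91]
  29. access 13: HIT. Cache (LRU->MRU): [60 91 13]
  30. access 13: HIT. Cache (LRU->MRU): [60 91 13]
  31. access 2: MISS, evict 60. Cache (LRU->MRU): [91 13 2]
  32. access 91: HIT. Cache (LRU->MRU): [13 2 91]
  33. access 2: HIT. Cache (LRU->MRU): [13 91 2]
  34. access 2: HIT. Cache (LRU->MRU): [13 91 2]
  35. access 69: MISS, evict 13. Cache (LRU->MRU): [91 2 69]
Total: 19 hits, 16 misses, 13 evictions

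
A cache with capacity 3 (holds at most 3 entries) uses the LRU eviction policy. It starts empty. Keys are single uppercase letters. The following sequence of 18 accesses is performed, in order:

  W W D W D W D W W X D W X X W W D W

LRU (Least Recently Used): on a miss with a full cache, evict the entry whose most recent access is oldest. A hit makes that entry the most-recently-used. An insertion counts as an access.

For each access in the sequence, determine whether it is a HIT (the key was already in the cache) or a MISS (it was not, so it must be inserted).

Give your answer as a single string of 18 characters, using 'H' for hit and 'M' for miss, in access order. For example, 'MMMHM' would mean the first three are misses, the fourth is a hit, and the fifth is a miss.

Answer: MHMHHHHHHMHHHHHHHH

Derivation:
LRU simulation (capacity=3):
  1. access W: MISS. Cache (LRU->MRU): [W]
  2. access W: HIT. Cache (LRU->MRU): [W]
  3. access D: MISS. Cache (LRU->MRU): [W D]
  4. access W: HIT. Cache (LRU->MRU): [D W]
  5. access D: HIT. Cache (LRU->MRU): [W D]
  6. access W: HIT. Cache (LRU->MRU): [D W]
  7. access D: HIT. Cache (LRU->MRU): [W D]
  8. access W: HIT. Cache (LRU->MRU): [D W]
  9. access W: HIT. Cache (LRU->MRU): [D W]
  10. access X: MISS. Cache (LRU->MRU): [D W X]
  11. access D: HIT. Cache (LRU->MRU): [W X D]
  12. access W: HIT. Cache (LRU->MRU): [X D W]
  13. access X: HIT. Cache (LRU->MRU): [D W X]
  14. access X: HIT. Cache (LRU->MRU): [D W X]
  15. access W: HIT. Cache (LRU->MRU): [D X W]
  16. access W: HIT. Cache (LRU->MRU): [D X W]
  17. access D: HIT. Cache (LRU->MRU): [X W D]
  18. access W: HIT. Cache (LRU->MRU): [X D W]
Total: 15 hits, 3 misses, 0 evictions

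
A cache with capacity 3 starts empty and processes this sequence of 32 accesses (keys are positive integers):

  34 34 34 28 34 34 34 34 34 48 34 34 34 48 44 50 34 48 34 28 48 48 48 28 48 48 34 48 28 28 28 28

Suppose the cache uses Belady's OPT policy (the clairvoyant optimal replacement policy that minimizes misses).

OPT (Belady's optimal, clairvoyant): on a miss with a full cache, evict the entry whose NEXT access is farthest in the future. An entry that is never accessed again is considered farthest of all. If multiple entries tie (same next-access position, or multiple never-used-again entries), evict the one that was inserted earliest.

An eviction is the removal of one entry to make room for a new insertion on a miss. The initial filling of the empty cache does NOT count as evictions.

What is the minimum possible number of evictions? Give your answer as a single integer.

OPT (Belady) simulation (capacity=3):
  1. access 34: MISS. Cache: [34]
  2. access 34: HIT. Next use of 34: step 3. Cache: [34]
  3. access 34: HIT. Next use of 34: step 5. Cache: [34]
  4. access 28: MISS. Cache: [34 28]
  5. access 34: HIT. Next use of 34: step 6. Cache: [34 28]
  6. access 34: HIT. Next use of 34: step 7. Cache: [34 28]
  7. access 34: HIT. Next use of 34: step 8. Cache: [34 28]
  8. access 34: HIT. Next use of 34: step 9. Cache: [34 28]
  9. access 34: HIT. Next use of 34: step 11. Cache: [34 28]
  10. access 48: MISS. Cache: [34 28 48]
  11. access 34: HIT. Next use of 34: step 12. Cache: [34 28 48]
  12. access 34: HIT. Next use of 34: step 13. Cache: [34 28 48]
  13. access 34: HIT. Next use of 34: step 17. Cache: [34 28 48]
  14. access 48: HIT. Next use of 48: step 18. Cache: [34 28 48]
  15. access 44: MISS, evict 28 (next use: step 20). Cache: [34 48 44]
  16. access 50: MISS, evict 44 (next use: never). Cache: [34 48 50]
  17. access 34: HIT. Next use of 34: step 19. Cache: [34 48 50]
  18. access 48: HIT. Next use of 48: step 21. Cache: [34 48 50]
  19. access 34: HIT. Next use of 34: step 27. Cache: [34 48 50]
  20. access 28: MISS, evict 50 (next use: never). Cache: [34 48 28]
  21. access 48: HIT. Next use of 48: step 22. Cache: [34 48 28]
  22. access 48: HIT. Next use of 48: step 23. Cache: [34 48 28]
  23. access 48: HIT. Next use of 48: step 25. Cache: [34 48 28]
  24. access 28: HIT. Next use of 28: step 29. Cache: [34 48 28]
  25. access 48: HIT. Next use of 48: step 26. Cache: [34 48 28]
  26. access 48: HIT. Next use of 48: step 28. Cache: [34 48 28]
  27. access 34: HIT. Next use of 34: never. Cache: [34 48 28]
  28. access 48: HIT. Next use of 48: never. Cache: [34 48 28]
  29. access 28: HIT. Next use of 28: step 30. Cache: [34 48 28]
  30. access 28: HIT. Next use of 28: step 31. Cache: [34 48 28]
  31. access 28: HIT. Next use of 28: step 32. Cache: [34 48 28]
  32. access 28: HIT. Next use of 28: never. Cache: [34 48 28]
Total: 26 hits, 6 misses, 3 evictions

Answer: 3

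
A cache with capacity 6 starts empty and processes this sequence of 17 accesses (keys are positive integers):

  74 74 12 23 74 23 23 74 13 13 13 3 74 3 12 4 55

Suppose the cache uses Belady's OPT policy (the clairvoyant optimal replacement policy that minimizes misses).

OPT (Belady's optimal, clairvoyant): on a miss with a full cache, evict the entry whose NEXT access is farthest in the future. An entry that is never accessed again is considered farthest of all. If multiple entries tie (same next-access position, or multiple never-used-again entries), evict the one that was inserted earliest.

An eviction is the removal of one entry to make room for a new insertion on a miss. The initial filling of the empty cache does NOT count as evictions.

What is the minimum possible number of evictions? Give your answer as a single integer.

OPT (Belady) simulation (capacity=6):
  1. access 74: MISS. Cache: [74]
  2. access 74: HIT. Next use of 74: step 5. Cache: [74]
  3. access 12: MISS. Cache: [74 12]
  4. access 23: MISS. Cache: [74 12 23]
  5. access 74: HIT. Next use of 74: step 8. Cache: [74 12 23]
  6. access 23: HIT. Next use of 23: step 7. Cache: [74 12 23]
  7. access 23: HIT. Next use of 23: never. Cache: [74 12 23]
  8. access 74: HIT. Next use of 74: step 13. Cache: [74 12 23]
  9. access 13: MISS. Cache: [74 12 23 13]
  10. access 13: HIT. Next use of 13: step 11. Cache: [74 12 23 13]
  11. access 13: HIT. Next use of 13: never. Cache: [74 12 23 13]
  12. access 3: MISS. Cache: [74 12 23 13 3]
  13. access 74: HIT. Next use of 74: never. Cache: [74 12 23 13 3]
  14. access 3: HIT. Next use of 3: never. Cache: [74 12 23 13 3]
  15. access 12: HIT. Next use of 12: never. Cache: [74 12 23 13 3]
  16. access 4: MISS. Cache: [74 12 23 13 3 4]
  17. access 55: MISS, evict 74 (next use: never). Cache: [12 23 13 3 4 55]
Total: 10 hits, 7 misses, 1 evictions

Answer: 1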